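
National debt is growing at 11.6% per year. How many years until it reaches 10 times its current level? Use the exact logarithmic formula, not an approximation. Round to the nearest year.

t = ln(10) / ln(1 + 0.116) = 2.3026 / 0.109751 ≈ 20.98.
≈ 21 years.

21 years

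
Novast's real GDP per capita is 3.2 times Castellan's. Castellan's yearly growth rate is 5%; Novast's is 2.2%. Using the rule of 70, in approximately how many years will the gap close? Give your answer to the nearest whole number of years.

Castellan gains on Novast at 5% − 2.2% = 2.8 points a year.
At that relative rate the gap halves every 70/2.8 ≈ 25.00 years.
A 3.2 times gap takes log₂(3.2) ≈ 1.68 halvings to close: 1.68 × 25.00 ≈ 42 years.

about 42 years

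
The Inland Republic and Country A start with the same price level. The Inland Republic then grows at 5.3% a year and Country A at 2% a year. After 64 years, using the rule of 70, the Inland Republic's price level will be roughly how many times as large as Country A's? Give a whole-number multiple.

the Inland Republic pulls ahead at 3.3 pp per year, so the ratio doubles every 70/3.3 ≈ 21.21 years.
In 64 years that's 3.02 doublings: 2^3.02 ≈ 8.

approximately 8 times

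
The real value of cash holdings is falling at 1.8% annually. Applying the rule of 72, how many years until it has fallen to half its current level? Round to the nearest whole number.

The rule works in reverse for decay: 72/1.8 ≈ 40.00 years to halve.

40 years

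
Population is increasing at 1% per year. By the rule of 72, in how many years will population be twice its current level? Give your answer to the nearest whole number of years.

72 years

72/1 ≈ 72.00, so it doubles roughly every 72 years.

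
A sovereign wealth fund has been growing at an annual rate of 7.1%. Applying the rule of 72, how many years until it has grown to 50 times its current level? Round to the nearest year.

One doubling takes 72/7.1 = 10.14 years.
50× is log₂ 50 ≈ 5.64 doublings, so ≈ 5.64 × 10.14 = 57 years.

approximately 57 years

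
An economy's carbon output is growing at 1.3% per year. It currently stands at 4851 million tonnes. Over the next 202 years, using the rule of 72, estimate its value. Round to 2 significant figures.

about 61000 million tonnes

It doubles every 72/1.3 ≈ 55.38 years, so 202 years is 3.65 doublings.
2^3.65 ≈ 12.55; 4851 × 12.55 ≈ 61000 million tonnes.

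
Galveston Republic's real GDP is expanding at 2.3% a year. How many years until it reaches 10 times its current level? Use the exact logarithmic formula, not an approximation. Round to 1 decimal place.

t = ln(10) / ln(1 + 0.023) = 2.3026 / 0.022739 ≈ 101.26.

101.3 years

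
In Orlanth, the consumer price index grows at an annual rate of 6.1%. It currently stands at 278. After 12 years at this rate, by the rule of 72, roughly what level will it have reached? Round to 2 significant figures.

≈ 560

It doubles every 72/6.1 ≈ 11.80 years, so 12 years is 1.02 doublings.
2^1.02 ≈ 2.03; 278 × 2.03 ≈ 560.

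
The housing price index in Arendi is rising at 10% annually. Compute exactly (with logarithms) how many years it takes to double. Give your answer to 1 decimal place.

7.3 years

t = ln(2) / ln(1 + 0.1) = 0.6931 / 0.095310 ≈ 7.27.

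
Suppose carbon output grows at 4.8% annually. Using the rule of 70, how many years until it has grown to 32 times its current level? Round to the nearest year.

Doubling time ≈ 70/4.8 = 14.58 years.
Getting to 32× needs 5 doublings: 5 × 14.58 ≈ 73 years.

approximately 73 years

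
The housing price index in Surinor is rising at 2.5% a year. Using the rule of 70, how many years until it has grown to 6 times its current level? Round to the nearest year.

roughly 72 years

At 2.5% it doubles every 70/2.5 ≈ 28.00 years.
Reaching 6× takes log₂(6) ≈ 2.58 doublings.
2.58 × 28.00 ≈ 72 years.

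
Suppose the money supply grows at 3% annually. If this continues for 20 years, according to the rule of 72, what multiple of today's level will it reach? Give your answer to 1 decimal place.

approximately 1.8 times

Doubling time ≈ 72/3 = 24.00 years.
20 years / 24.00 ≈ 0.83 doublings → factor 2^0.83 ≈ 1.8.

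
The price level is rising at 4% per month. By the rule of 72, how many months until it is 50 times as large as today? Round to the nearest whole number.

At 4% it doubles every 72/4 ≈ 18.00 months.
50× is log₂ 50 ≈ 5.64 doublings, so ≈ 5.64 × 18.00 = 102 months.

roughly 102 months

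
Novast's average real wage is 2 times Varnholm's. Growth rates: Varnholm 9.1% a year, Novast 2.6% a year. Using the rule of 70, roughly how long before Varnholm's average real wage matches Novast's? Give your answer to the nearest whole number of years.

around 11 years

Varnholm gains on Novast at 9.1% − 2.6% = 6.5 points a year.
At that relative rate the gap halves every 70/6.5 ≈ 10.77 years.
A 2 times gap closes after 1 halving: 1 × 10.77 ≈ 11 years.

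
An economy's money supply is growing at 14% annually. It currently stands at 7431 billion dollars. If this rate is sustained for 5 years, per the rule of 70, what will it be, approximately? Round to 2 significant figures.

about 15000 billion dollars

It doubles every 70/14 ≈ 5.00 years, so 5 years is 1.00 doublings.
2^1.00 ≈ 2.00; 7431 × 2.00 ≈ 15000 billion dollars.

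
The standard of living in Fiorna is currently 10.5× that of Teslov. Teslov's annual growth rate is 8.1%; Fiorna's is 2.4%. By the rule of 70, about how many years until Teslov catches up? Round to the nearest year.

Teslov gains on Fiorna at 8.1% − 2.4% = 5.7 points a year.
At that relative rate the gap halves every 70/5.7 ≈ 12.28 years.
A 10.5× gap takes log₂(10.5) ≈ 3.39 halvings to close: 3.39 × 12.28 ≈ 42 years.

42 years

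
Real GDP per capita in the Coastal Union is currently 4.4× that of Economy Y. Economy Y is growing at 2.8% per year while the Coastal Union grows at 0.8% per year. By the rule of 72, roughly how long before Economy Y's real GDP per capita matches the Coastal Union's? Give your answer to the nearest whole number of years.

What matters is the difference: 2 pp.
Rule of 72 on the gap: the ratio halves every 72/2 ≈ 36.00 years.
A 4.4× gap takes log₂(4.4) ≈ 2.14 halvings to close: 2.14 × 36.00 ≈ 77 years.

approximately 77 years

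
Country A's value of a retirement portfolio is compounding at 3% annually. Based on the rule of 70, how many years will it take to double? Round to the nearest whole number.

At 3%, doubling takes about 70/3 = 23.33 years.

roughly 23 years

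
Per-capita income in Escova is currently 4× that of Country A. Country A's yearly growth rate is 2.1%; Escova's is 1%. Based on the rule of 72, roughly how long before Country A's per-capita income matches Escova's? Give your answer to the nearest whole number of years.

Country A gains on Escova at 2.1% − 1% = 1.1 points a year.
At that relative rate the gap halves every 72/1.1 ≈ 65.45 years.
A 4× gap closes after 2 halvings: 2 × 65.45 ≈ 131 years.

approximately 131 years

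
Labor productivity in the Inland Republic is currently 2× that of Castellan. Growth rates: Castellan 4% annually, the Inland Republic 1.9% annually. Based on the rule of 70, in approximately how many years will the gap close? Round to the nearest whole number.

Castellan gains on the Inland Republic at 4% − 1.9% = 2.1 points a year.
At that relative rate the gap halves every 70/2.1 ≈ 33.33 years.
A 2× gap closes after 1 halving: 1 × 33.33 ≈ 33 years.

around 33 years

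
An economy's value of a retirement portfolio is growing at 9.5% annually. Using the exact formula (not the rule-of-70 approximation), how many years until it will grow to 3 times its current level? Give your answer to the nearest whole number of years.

12 years

t = ln(3) / ln(1 + 0.095) = 1.0986 / 0.090754 ≈ 12.11.
≈ 12 years.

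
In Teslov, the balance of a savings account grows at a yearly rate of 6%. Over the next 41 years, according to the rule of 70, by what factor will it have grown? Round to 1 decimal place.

roughly 11.4 times

Doubling time ≈ 70/6 = 11.67 years.
41 years / 11.67 ≈ 3.51 doublings → factor 2^3.51 ≈ 11.4.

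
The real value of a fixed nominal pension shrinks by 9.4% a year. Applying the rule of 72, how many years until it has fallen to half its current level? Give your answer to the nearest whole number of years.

8 years

The rule works in reverse for decay: 72/9.4 ≈ 7.66 years to halve.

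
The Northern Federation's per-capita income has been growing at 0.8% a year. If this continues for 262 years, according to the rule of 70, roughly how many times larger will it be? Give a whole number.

Doubling time ≈ 70/0.8 = 87.50 years.
262/87.50 ≈ 3 doublings, so about 2^3 = 8×.

roughly 8 times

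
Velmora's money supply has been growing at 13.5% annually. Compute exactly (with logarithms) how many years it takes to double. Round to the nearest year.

5 years

t = ln(2) / ln(1 + 0.135) = 0.6931 / 0.126633 ≈ 5.47.
≈ 5 years.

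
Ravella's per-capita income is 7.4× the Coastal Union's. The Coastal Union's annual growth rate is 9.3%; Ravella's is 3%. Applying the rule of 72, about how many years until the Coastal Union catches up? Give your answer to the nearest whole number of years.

What matters is the difference: 6.3 pp.
Rule of 72 on the gap: the ratio halves every 72/6.3 ≈ 11.43 years.
A 7.4× gap takes log₂(7.4) ≈ 2.89 halvings to close: 2.89 × 11.43 ≈ 33 years.

around 33 years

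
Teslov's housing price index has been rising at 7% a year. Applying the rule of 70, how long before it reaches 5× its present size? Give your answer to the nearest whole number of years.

approximately 23 years

At 7% it doubles every 70/7 ≈ 10.00 years.
Reaching 5× takes log₂(5) ≈ 2.32 doublings.
2.32 × 10.00 ≈ 23 years.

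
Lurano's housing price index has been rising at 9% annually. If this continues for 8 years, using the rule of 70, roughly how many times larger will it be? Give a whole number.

2 times

At 9% one doubling takes ≈ 7.78 years; 8 years is 1 of them, so ×2.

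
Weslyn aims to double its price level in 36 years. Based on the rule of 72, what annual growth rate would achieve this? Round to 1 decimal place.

72 / 36 ≈ 2.00, so about 2.0% annually.

2.0%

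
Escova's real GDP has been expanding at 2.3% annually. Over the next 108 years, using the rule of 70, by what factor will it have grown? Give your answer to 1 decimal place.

11.7 times

Doubling time ≈ 70/2.3 = 30.43 years.
108 years / 30.43 ≈ 3.55 doublings → factor 2^3.55 ≈ 11.7.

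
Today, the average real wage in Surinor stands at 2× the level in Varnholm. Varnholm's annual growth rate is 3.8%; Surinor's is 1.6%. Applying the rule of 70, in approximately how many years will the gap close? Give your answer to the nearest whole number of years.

The growth-rate gap is 3.8% − 1.6% = 2.2 percentage points.
So the ratio between them halves every 70/2.2 ≈ 31.82 years.
A 2× gap closes after 1 halving: 1 × 31.82 ≈ 32 years.

roughly 32 years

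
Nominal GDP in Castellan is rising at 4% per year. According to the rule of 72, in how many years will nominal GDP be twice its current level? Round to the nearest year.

72/4 ≈ 18.00, so it doubles roughly every 18 years.

18 years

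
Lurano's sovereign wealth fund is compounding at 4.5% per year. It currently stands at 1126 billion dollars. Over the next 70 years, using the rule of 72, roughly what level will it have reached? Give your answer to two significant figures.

approximately 23000 billion dollars

It doubles every 72/4.5 ≈ 16.00 years, so 70 years is 4.38 doublings.
2^4.38 ≈ 20.82; 1126 × 20.82 ≈ 23000 billion dollars.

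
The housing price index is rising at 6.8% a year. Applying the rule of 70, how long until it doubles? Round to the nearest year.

≈ 10 years

At 6.8%, doubling takes about 70/6.8 = 10.29 years.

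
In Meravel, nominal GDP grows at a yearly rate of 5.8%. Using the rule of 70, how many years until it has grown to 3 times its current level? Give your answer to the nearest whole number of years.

One doubling takes 70/5.8 = 12.07 years.
Reaching 3× takes log₂(3) ≈ 1.58 doublings.
1.58 × 12.07 ≈ 19 years.

19 years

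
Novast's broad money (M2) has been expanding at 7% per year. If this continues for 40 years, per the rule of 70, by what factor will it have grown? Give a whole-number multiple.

70/7 ≈ 10.00 years per doubling.
40 years fits 4 doublings: 2^4 = 16.

about 16 times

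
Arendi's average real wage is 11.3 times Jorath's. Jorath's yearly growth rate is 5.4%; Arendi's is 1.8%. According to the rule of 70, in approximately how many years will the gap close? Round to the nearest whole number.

about 68 years

The growth-rate gap is 5.4% − 1.8% = 3.6 percentage points.
So the ratio between them halves every 70/3.6 ≈ 19.44 years.
An 11.3 times gap takes log₂(11.3) ≈ 3.50 halvings to close: 3.50 × 19.44 ≈ 68 years.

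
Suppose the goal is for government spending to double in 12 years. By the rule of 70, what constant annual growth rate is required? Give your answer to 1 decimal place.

about 5.8%

70 / 12 ≈ 5.83, so about 5.8% a year.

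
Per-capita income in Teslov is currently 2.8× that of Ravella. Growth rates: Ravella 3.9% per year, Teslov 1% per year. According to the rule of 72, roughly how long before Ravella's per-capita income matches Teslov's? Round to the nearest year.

The growth-rate gap is 3.9% − 1% = 2.9 percentage points.
So the ratio between them halves every 72/2.9 ≈ 24.83 years.
A 2.8× gap takes log₂(2.8) ≈ 1.49 halvings to close: 1.49 × 24.83 ≈ 37 years.

≈ 37 years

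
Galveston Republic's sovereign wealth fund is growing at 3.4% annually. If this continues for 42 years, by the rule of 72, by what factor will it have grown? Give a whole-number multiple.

Doubling time ≈ 72/3.4 = 21.18 years.
42/21.18 ≈ 2 doublings, so about 2^2 = 4×.

around 4 times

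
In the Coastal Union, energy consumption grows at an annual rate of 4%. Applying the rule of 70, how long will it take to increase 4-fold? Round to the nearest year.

Doubling time ≈ 70/4 = 17.50 years.
4× is 2 doublings, so 2 × 17.50 ≈ 35 years.

roughly 35 years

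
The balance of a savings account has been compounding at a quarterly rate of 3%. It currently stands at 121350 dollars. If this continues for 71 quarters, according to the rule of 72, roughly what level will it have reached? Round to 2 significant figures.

940000 dollars

It doubles every 72/3 ≈ 24.00 quarters, so 71 quarters is 2.96 doublings.
2^2.96 ≈ 7.78; 121350 × 7.78 ≈ 940000 dollars.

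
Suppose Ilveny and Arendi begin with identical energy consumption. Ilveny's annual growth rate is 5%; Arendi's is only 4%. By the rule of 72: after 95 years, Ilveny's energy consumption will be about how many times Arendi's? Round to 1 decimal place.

Only the 1-point difference matters.
72/1 ≈ 72.00 years per doubling of the ratio; 95 years gives 1.32 doublings, so ≈ 2.5×.

around 2.5 times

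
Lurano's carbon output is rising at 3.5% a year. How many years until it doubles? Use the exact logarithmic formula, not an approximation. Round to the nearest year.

t = ln(2) / ln(1 + 0.035) = 0.6931 / 0.034401 ≈ 20.15.
≈ 20 years.

20 years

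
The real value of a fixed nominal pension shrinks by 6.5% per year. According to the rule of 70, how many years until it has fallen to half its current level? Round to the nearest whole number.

Falling at 6.5%, it halves about every 70/6.5 = 10.77 years.

roughly 11 years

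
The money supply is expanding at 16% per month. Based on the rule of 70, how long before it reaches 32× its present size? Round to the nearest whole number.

about 22 months

Doubling time ≈ 70/16 = 4.38 months.
Getting to 32× needs 5 doublings: 5 × 4.38 ≈ 22 months.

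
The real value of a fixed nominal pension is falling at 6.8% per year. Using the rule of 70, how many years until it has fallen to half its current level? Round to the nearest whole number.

Falling at 6.8%, it halves about every 70/6.8 = 10.29 years.

roughly 10 years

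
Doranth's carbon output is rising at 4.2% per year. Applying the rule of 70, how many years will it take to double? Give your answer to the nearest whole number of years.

approximately 17 years

70/4.2 ≈ 16.67, so it doubles roughly every 17 years.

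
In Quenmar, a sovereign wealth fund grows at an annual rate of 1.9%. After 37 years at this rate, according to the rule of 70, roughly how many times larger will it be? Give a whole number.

70/1.9 ≈ 36.84 years per doubling.
37 years fits 1 doubling: 2^1 = 2.

roughly 2 times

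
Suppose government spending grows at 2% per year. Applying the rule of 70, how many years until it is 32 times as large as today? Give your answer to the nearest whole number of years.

Doubling time ≈ 70/2 = 35.00 years.
Getting to 32× needs 5 doublings: 5 × 35.00 ≈ 175 years.

≈ 175 years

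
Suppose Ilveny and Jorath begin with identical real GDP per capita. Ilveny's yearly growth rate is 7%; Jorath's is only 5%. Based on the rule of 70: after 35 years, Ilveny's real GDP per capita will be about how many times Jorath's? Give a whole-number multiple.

Rate gap = 7% − 5% = 2 points.
The ratio doubles every 70/2 ≈ 35.00 years.
35/35.00 ≈ 1.00 doublings → ratio ≈ 2^1.00 ≈ 2.

roughly 2 times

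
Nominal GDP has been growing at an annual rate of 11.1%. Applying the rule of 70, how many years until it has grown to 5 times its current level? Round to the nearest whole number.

around 15 years

One doubling takes 70/11.1 = 6.31 years.
Reaching 5× takes log₂(5) ≈ 2.32 doublings.
2.32 × 6.31 ≈ 15 years.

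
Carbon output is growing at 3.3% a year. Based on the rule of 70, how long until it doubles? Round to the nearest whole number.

around 21 years

70/3.3 ≈ 21.21, so it doubles roughly every 21 years.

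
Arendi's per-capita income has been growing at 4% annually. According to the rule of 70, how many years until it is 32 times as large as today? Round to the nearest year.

≈ 88 years

At 4% it doubles every 70/4 ≈ 17.50 years.
Getting to 32× needs 5 doublings: 5 × 17.50 ≈ 88 years.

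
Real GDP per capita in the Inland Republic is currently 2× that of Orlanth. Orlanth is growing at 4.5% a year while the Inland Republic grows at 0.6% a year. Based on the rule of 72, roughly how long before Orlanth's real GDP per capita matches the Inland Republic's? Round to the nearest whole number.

roughly 18 years

The growth-rate gap is 4.5% − 0.6% = 3.9 percentage points.
So the ratio between them halves every 72/3.9 ≈ 18.46 years.
A 2× gap closes after 1 halving: 1 × 18.46 ≈ 18 years.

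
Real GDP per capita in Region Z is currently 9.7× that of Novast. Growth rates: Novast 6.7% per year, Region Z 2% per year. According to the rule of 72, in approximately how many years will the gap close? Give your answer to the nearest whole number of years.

Novast gains on Region Z at 6.7% − 2% = 4.7 points a year.
At that relative rate the gap halves every 72/4.7 ≈ 15.32 years.
A 9.7× gap takes log₂(9.7) ≈ 3.28 halvings to close: 3.28 × 15.32 ≈ 50 years.

50 years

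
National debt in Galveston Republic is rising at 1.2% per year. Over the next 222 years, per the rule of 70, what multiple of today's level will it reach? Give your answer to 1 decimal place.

approximately 14.0 times

Doubles every ≈ 58.33 years (70/1.2).
222 years is 3.81 doublings; 2^3.81 ≈ 14.0×.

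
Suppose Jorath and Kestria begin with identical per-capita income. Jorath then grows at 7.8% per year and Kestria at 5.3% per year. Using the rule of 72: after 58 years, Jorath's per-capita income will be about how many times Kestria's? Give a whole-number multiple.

Only the 2.5-point difference matters.
72/2.5 ≈ 28.80 years per doubling of the ratio; 58 years gives 2.01 doublings, so ≈ 4×.

around 4 times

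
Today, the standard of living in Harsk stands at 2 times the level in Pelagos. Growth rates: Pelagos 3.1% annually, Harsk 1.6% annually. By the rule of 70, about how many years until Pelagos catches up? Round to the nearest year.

roughly 47 years

Pelagos gains on Harsk at 3.1% − 1.6% = 1.5 points a year.
At that relative rate the gap halves every 70/1.5 ≈ 46.67 years.
A 2 times gap closes after 1 halving: 1 × 46.67 ≈ 47 years.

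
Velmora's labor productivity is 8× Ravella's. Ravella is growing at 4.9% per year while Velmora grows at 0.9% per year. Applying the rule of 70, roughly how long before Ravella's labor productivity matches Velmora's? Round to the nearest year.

about 53 years

Ravella gains on Velmora at 4.9% − 0.9% = 4 points a year.
At that relative rate the gap halves every 70/4 ≈ 17.50 years.
An 8× gap closes after 3 halvings: 3 × 17.50 ≈ 53 years.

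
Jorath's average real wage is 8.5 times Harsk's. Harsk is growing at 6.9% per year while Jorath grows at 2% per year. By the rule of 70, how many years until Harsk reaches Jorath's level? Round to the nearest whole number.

around 44 years

Harsk gains on Jorath at 6.9% − 2% = 4.9 points a year.
At that relative rate the gap halves every 70/4.9 ≈ 14.29 years.
An 8.5 times gap takes log₂(8.5) ≈ 3.09 halvings to close: 3.09 × 14.29 ≈ 44 years.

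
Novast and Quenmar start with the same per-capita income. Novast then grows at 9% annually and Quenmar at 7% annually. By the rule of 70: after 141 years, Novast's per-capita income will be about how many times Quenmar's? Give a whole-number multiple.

16 times

Rate gap = 9% − 7% = 2 points.
The ratio doubles every 70/2 ≈ 35.00 years.
141/35.00 ≈ 4.03 doublings → ratio ≈ 2^4.03 ≈ 16.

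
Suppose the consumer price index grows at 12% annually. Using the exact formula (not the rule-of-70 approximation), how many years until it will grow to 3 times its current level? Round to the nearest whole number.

10 years

t = ln(3) / ln(1 + 0.12) = 1.0986 / 0.113329 ≈ 9.69.
≈ 10 years.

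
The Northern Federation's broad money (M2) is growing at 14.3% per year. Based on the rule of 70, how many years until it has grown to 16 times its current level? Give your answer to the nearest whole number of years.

approximately 20 years

Doubling time ≈ 70/14.3 = 4.90 years.
16× is 4 doublings, so 4 × 4.90 ≈ 20 years.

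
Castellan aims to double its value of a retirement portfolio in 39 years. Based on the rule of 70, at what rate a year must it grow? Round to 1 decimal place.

1.8%

70 / 39 ≈ 1.79, so about 1.8% a year.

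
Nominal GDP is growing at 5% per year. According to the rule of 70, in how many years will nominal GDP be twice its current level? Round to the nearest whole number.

Doubling time ≈ 70 / 5 = 14.00 years.

≈ 14 years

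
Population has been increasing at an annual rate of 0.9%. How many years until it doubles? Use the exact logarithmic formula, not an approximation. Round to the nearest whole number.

t = ln(2) / ln(1 + 0.009) = 0.6931 / 0.008960 ≈ 77.35.
≈ 77 years.

77 years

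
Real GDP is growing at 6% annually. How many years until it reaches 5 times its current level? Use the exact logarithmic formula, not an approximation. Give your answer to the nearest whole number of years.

28 years

t = ln(5) / ln(1 + 0.06) = 1.6094 / 0.058269 ≈ 27.62.
≈ 28 years.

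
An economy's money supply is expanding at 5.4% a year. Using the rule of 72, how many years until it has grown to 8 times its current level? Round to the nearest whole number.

At 5.4% it doubles every 72/5.4 ≈ 13.33 years.
8 = 2^3, so 3 doublings → 40 years.

≈ 40 years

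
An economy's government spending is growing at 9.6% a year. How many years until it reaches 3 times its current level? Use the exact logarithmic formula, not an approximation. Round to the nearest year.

12 years

t = ln(3) / ln(1 + 0.096) = 1.0986 / 0.091667 ≈ 11.98.
≈ 12 years.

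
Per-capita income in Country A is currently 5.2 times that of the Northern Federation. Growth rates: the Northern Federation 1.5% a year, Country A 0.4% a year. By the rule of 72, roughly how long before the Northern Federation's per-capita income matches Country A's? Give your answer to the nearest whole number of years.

approximately 156 years

the Northern Federation gains on Country A at 1.5% − 0.4% = 1.1 points a year.
At that relative rate the gap halves every 72/1.1 ≈ 65.45 years.
A 5.2 times gap takes log₂(5.2) ≈ 2.38 halvings to close: 2.38 × 65.45 ≈ 156 years.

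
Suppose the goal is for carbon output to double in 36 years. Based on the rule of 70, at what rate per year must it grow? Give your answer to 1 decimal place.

70 / 36 ≈ 1.94, so about 1.9% per year.

roughly 1.9%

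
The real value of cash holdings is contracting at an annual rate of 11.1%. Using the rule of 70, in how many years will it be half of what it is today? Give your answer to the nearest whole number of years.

about 6 years

Falling at 11.1%, it halves about every 70/11.1 = 6.31 years.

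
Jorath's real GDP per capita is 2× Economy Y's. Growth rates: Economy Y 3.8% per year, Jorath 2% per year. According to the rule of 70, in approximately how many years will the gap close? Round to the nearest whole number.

The growth-rate gap is 3.8% − 2% = 1.8 percentage points.
So the ratio between them halves every 70/1.8 ≈ 38.89 years.
A 2× gap closes after 1 halving: 1 × 38.89 ≈ 39 years.

about 39 years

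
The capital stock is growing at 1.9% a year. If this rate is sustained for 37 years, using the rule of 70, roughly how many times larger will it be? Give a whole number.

around 2 times

Doubling time ≈ 70/1.9 = 36.84 years.
37/36.84 ≈ 1 doubling, so about 2^1 = 2×.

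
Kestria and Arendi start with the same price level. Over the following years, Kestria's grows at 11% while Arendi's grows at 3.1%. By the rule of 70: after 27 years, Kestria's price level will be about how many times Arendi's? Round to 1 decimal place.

around 8.3 times

Only the 7.9-point difference matters.
70/7.9 ≈ 8.86 years per doubling of the ratio; 27 years gives 3.05 doublings, so ≈ 8.3×.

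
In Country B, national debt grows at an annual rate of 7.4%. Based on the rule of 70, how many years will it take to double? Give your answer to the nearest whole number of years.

about 9 years

Doubling time ≈ 70 / 7.4 = 9.46 years.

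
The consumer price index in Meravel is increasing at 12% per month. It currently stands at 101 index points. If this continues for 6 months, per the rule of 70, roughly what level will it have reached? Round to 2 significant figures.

≈ 210 index points

Doubling time ≈ 70/12 = 5.83 months.
6 months is 6/5.83 ≈ 1.03 doublings, a factor of 2^1.03 ≈ 2.04.
101 × 2.04 ≈ 210 index points.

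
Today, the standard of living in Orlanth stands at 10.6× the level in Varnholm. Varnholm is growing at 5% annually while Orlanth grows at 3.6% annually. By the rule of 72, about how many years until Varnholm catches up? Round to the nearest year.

The growth-rate gap is 5% − 3.6% = 1.4 percentage points.
So the ratio between them halves every 72/1.4 ≈ 51.43 years.
A 10.6× gap takes log₂(10.6) ≈ 3.41 halvings to close: 3.41 × 51.43 ≈ 175 years.

approximately 175 years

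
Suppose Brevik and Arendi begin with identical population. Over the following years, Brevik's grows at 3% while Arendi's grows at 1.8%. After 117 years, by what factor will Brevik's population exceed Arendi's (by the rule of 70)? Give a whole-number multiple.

about 4 times

Only the 1.2-point difference matters.
70/1.2 ≈ 58.33 years per doubling of the ratio; 117 years gives 2.01 doublings, so ≈ 4×.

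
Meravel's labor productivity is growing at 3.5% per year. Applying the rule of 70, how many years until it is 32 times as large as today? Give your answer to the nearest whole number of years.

At 3.5% it doubles every 70/3.5 ≈ 20.00 years.
32 = 2^5, so 5 doublings → 100 years.

≈ 100 years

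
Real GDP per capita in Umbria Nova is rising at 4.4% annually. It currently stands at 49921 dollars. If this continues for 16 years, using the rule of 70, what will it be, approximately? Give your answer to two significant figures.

≈ 100000 dollars

It doubles every 70/4.4 ≈ 15.91 years, so 16 years is 1.01 doublings.
2^1.01 ≈ 2.01; 49921 × 2.01 ≈ 100000 dollars.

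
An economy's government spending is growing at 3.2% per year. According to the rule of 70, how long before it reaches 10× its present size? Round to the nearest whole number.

73 years

One doubling takes 70/3.2 = 21.88 years.
10× is log₂ 10 ≈ 3.32 doublings, so ≈ 3.32 × 21.88 = 73 years.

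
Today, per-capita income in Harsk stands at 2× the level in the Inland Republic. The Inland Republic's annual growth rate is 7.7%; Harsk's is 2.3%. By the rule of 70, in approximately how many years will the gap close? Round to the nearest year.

around 13 years

the Inland Republic gains on Harsk at 7.7% − 2.3% = 5.4 points a year.
At that relative rate the gap halves every 70/5.4 ≈ 12.96 years.
A 2× gap closes after 1 halving: 1 × 12.96 ≈ 13 years.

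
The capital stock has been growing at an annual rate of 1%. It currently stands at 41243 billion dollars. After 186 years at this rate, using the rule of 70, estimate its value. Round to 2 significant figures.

It doubles every 70/1 ≈ 70.00 years, so 186 years is 2.66 doublings.
2^2.66 ≈ 6.32; 41243 × 6.32 ≈ 260000 billion dollars.

260000 billion dollars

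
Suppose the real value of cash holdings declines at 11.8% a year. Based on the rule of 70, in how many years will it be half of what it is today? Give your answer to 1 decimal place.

≈ 5.9 years

Halving time ≈ 70 / 11.8 = 5.93 → 5.9 years.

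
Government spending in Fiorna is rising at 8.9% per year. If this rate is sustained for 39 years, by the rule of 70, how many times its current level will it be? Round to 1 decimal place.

about 31.1 times

Doubling time ≈ 70/8.9 = 7.87 years.
39 years / 7.87 ≈ 4.96 doublings → factor 2^4.96 ≈ 31.1.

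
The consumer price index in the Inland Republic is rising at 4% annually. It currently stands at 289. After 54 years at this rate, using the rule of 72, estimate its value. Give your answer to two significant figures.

It doubles every 72/4 ≈ 18.00 years, so 54 years is 3.00 doublings.
2^3.00 ≈ 8.00; 289 × 8.00 ≈ 2300.

≈ 2300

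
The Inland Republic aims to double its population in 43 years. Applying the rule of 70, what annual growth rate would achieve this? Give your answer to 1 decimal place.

around 1.6%

70 / 43 ≈ 1.63, so about 1.6% a year.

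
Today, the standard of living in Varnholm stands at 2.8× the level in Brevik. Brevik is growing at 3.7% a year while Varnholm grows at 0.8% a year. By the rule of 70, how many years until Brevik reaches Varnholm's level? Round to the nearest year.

The growth-rate gap is 3.7% − 0.8% = 2.9 percentage points.
So the ratio between them halves every 70/2.9 ≈ 24.14 years.
A 2.8× gap takes log₂(2.8) ≈ 1.49 halvings to close: 1.49 × 24.14 ≈ 36 years.

roughly 36 years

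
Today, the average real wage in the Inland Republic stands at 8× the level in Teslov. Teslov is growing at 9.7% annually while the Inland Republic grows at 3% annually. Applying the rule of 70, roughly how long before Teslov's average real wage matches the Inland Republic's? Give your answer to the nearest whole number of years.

about 31 years

What matters is the difference: 6.7 pp.
Rule of 70 on the gap: the ratio halves every 70/6.7 ≈ 10.45 years.
An 8× gap closes after 3 halvings: 3 × 10.45 ≈ 31 years.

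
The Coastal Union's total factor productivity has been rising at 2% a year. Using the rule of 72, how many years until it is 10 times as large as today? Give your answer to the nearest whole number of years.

One doubling takes 72/2 = 36.00 years.
10× is log₂ 10 ≈ 3.32 doublings, so ≈ 3.32 × 36.00 = 120 years.

roughly 120 years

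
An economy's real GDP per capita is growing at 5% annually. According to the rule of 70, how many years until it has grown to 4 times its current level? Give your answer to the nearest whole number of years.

roughly 28 years

One doubling takes 70/5 = 14.00 years.
Getting to 4× needs 2 doublings: 2 × 14.00 ≈ 28 years.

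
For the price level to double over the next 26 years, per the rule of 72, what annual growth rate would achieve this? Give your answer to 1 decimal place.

roughly 2.8%

72 / 26 ≈ 2.77, so about 2.8% annually.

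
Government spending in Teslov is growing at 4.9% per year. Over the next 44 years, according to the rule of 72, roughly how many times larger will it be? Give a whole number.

around 8 times

Doubling time ≈ 72/4.9 = 14.69 years.
44/14.69 ≈ 3 doublings, so about 2^3 = 8×.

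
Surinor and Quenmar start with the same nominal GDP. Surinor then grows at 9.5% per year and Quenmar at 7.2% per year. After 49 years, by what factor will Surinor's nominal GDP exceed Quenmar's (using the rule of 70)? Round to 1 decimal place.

around 3.1 times

Rate gap = 9.5% − 7.2% = 2.3 points.
The ratio doubles every 70/2.3 ≈ 30.43 years.
49/30.43 ≈ 1.61 doublings → ratio ≈ 2^1.61 ≈ 3.1.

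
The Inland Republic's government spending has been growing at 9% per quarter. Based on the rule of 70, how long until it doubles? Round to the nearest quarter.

At 9%, doubling takes about 70/9 = 7.78 quarters.

8 quarters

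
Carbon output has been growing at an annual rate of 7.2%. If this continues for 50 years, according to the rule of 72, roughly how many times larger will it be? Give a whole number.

Doubling time ≈ 72/7.2 = 10.00 years.
50/10.00 ≈ 5 doublings, so about 2^5 = 32×.

≈ 32 times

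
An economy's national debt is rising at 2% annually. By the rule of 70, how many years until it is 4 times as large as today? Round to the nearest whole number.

70 years

One doubling takes 70/2 = 35.00 years.
Getting to 4× needs 2 doublings: 2 × 35.00 ≈ 70 years.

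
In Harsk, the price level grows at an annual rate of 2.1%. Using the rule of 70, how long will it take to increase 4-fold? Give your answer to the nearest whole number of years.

At 2.1% it doubles every 70/2.1 ≈ 33.33 years.
Getting to 4× needs 2 doublings: 2 × 33.33 ≈ 67 years.

≈ 67 years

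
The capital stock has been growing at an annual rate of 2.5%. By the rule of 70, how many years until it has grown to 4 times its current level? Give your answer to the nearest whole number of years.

At 2.5% it doubles every 70/2.5 ≈ 28.00 years.
4 = 2^2, so 2 doublings → 56 years.

≈ 56 years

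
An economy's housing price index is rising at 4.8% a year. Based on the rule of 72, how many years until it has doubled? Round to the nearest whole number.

Doubling time ≈ 72 / 4.8 = 15.00 years.

approximately 15 years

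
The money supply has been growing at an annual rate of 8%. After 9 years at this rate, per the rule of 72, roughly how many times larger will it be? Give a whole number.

approximately 2 times

Doubling time ≈ 72/8 = 9.00 years.
9/9.00 ≈ 1 doubling, so about 2^1 = 2×.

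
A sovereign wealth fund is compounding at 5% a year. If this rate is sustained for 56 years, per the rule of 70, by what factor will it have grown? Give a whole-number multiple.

At 5% one doubling takes ≈ 14.00 years; 56 years is 4 of them, so ×16.

approximately 16 times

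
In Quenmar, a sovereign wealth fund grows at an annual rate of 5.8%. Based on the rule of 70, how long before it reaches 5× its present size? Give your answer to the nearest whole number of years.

One doubling takes 70/5.8 = 12.07 years.
5× is log₂ 5 ≈ 2.32 doublings, so ≈ 2.32 × 12.07 = 28 years.

approximately 28 years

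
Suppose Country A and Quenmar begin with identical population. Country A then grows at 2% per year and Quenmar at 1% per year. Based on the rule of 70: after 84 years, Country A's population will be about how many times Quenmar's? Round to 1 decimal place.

about 2.3 times

Only the 1-point difference matters.
70/1 ≈ 70.00 years per doubling of the ratio; 84 years gives 1.20 doublings, so ≈ 2.3×.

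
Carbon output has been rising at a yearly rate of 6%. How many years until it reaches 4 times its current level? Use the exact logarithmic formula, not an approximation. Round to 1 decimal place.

23.8 years

t = ln(4) / ln(1 + 0.06) = 1.3863 / 0.058269 ≈ 23.79.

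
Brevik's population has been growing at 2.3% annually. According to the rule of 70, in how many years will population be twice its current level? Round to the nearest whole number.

70/2.3 ≈ 30.43, so it doubles roughly every 30 years.

around 30 years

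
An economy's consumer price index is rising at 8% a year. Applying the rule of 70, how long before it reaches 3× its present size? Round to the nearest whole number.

roughly 14 years

One doubling takes 70/8 = 8.75 years.
Reaching 3× takes log₂(3) ≈ 1.58 doublings.
1.58 × 8.75 ≈ 14 years.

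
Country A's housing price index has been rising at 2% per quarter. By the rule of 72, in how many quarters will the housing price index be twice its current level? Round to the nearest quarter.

roughly 36 quarters

72/2 ≈ 36.00, so it doubles roughly every 36 quarters.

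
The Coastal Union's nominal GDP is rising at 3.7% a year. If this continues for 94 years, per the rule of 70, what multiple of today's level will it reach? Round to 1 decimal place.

approximately 31.3 times

Doubling time ≈ 70/3.7 = 18.92 years.
94 years / 18.92 ≈ 4.97 doublings → factor 2^4.97 ≈ 31.3.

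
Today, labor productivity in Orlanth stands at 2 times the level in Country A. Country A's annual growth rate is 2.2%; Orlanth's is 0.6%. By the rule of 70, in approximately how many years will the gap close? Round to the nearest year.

about 44 years

The growth-rate gap is 2.2% − 0.6% = 1.6 percentage points.
So the ratio between them halves every 70/1.6 ≈ 43.75 years.
A 2 times gap closes after 1 halving: 1 × 43.75 ≈ 44 years.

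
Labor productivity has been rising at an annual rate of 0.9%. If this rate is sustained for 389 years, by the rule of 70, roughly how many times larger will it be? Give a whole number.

Doubling time ≈ 70/0.9 = 77.78 years.
389/77.78 ≈ 5 doublings, so about 2^5 = 32×.

about 32 times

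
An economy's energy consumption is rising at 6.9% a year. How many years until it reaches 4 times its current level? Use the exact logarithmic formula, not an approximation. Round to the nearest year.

21 years

t = ln(4) / ln(1 + 0.069) = 1.3863 / 0.066724 ≈ 20.78.
≈ 21 years.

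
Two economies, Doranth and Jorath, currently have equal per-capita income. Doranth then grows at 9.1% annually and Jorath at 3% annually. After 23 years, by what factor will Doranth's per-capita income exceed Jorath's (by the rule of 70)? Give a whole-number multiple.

about 4 times

Rate gap = 9.1% − 3% = 6.1 points.
The ratio doubles every 70/6.1 ≈ 11.48 years.
23/11.48 ≈ 2.00 doublings → ratio ≈ 2^2.00 ≈ 4.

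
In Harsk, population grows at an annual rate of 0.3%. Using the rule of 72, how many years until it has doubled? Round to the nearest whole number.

around 240 years

Doubling time ≈ 72 / 0.3 = 240.00 years.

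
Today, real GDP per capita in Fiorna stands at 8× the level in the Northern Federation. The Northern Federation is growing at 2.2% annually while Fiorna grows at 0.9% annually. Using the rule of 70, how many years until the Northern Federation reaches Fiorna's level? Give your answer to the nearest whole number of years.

What matters is the difference: 1.3 pp.
Rule of 70 on the gap: the ratio halves every 70/1.3 ≈ 53.85 years.
An 8× gap closes after 3 halvings: 3 × 53.85 ≈ 162 years.

roughly 162 years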